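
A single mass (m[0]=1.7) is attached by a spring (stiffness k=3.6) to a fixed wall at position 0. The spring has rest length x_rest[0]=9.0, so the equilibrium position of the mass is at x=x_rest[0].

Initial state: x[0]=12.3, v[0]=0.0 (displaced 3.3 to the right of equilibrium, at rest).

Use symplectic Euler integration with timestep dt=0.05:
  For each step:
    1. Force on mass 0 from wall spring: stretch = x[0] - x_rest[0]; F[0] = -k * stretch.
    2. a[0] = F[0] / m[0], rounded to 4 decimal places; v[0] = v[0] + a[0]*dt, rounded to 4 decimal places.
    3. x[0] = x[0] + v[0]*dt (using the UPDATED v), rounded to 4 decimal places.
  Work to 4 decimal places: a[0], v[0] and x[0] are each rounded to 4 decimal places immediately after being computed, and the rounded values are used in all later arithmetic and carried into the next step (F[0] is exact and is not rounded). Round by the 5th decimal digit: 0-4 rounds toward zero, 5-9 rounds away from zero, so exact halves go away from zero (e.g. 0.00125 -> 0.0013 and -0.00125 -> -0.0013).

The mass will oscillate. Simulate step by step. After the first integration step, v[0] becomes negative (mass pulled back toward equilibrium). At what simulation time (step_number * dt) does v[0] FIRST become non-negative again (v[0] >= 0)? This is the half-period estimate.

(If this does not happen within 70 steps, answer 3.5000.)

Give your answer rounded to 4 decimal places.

Answer: 2.2000

Derivation:
Step 0: x=[12.3000] v=[0.0000]
Step 1: x=[12.2825] v=[-0.3494]
Step 2: x=[12.2477] v=[-0.6970]
Step 3: x=[12.1957] v=[-1.0409]
Step 4: x=[12.1267] v=[-1.3793]
Step 5: x=[12.0412] v=[-1.7104]
Step 6: x=[11.9396] v=[-2.0324]
Step 7: x=[11.8224] v=[-2.3437]
Step 8: x=[11.6903] v=[-2.6425]
Step 9: x=[11.5439] v=[-2.9274]
Step 10: x=[11.3841] v=[-3.1968]
Step 11: x=[11.2116] v=[-3.4492]
Step 12: x=[11.0274] v=[-3.6834]
Step 13: x=[10.8325] v=[-3.8981]
Step 14: x=[10.6279] v=[-4.0921]
Step 15: x=[10.4147] v=[-4.2645]
Step 16: x=[10.1940] v=[-4.4143]
Step 17: x=[9.9670] v=[-4.5407]
Step 18: x=[9.7348] v=[-4.6431]
Step 19: x=[9.4988] v=[-4.7209]
Step 20: x=[9.2601] v=[-4.7737]
Step 21: x=[9.0200] v=[-4.8012]
Step 22: x=[8.7798] v=[-4.8033]
Step 23: x=[8.5408] v=[-4.7800]
Step 24: x=[8.3042] v=[-4.7314]
Step 25: x=[8.0713] v=[-4.6577]
Step 26: x=[7.8433] v=[-4.5594]
Step 27: x=[7.6215] v=[-4.4369]
Step 28: x=[7.4070] v=[-4.2909]
Step 29: x=[7.2009] v=[-4.1222]
Step 30: x=[7.0043] v=[-3.9317]
Step 31: x=[6.8183] v=[-3.7204]
Step 32: x=[6.6438] v=[-3.4894]
Step 33: x=[6.4818] v=[-3.2399]
Step 34: x=[6.3331] v=[-2.9733]
Step 35: x=[6.1986] v=[-2.6909]
Step 36: x=[6.0789] v=[-2.3943]
Step 37: x=[5.9747] v=[-2.0850]
Step 38: x=[5.8865] v=[-1.7647]
Step 39: x=[5.8148] v=[-1.4350]
Step 40: x=[5.7599] v=[-1.0977]
Step 41: x=[5.7222] v=[-0.7546]
Step 42: x=[5.7018] v=[-0.4075]
Step 43: x=[5.6989] v=[-0.0583]
Step 44: x=[5.7135] v=[0.2912]
First v>=0 after going negative at step 44, time=2.2000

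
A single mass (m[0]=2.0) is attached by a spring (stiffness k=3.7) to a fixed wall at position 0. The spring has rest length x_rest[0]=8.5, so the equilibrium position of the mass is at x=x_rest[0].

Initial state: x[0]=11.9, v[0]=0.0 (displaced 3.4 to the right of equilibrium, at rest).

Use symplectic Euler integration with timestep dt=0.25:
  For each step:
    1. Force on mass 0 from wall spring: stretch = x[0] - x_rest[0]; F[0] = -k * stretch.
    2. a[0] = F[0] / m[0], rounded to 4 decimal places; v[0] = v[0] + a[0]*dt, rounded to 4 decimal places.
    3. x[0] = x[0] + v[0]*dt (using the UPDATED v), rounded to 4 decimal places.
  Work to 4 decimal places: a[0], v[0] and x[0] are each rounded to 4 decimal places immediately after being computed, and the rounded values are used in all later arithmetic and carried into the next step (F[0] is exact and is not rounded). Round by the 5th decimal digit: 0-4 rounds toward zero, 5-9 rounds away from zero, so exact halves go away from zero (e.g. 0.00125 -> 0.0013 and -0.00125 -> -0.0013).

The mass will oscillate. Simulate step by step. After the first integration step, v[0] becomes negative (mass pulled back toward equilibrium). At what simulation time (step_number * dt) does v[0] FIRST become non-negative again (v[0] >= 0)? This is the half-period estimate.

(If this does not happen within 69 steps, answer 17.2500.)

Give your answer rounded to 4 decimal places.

Step 0: x=[11.9000] v=[0.0000]
Step 1: x=[11.5069] v=[-1.5725]
Step 2: x=[10.7661] v=[-2.9632]
Step 3: x=[9.7633] v=[-4.0113]
Step 4: x=[8.6144] v=[-4.5956]
Step 5: x=[7.4523] v=[-4.6485]
Step 6: x=[6.4113] v=[-4.1640]
Step 7: x=[5.6118] v=[-3.1980]
Step 8: x=[5.1463] v=[-1.8622]
Step 9: x=[5.0685] v=[-0.3111]
Step 10: x=[5.3875] v=[1.2760]
First v>=0 after going negative at step 10, time=2.5000

Answer: 2.5000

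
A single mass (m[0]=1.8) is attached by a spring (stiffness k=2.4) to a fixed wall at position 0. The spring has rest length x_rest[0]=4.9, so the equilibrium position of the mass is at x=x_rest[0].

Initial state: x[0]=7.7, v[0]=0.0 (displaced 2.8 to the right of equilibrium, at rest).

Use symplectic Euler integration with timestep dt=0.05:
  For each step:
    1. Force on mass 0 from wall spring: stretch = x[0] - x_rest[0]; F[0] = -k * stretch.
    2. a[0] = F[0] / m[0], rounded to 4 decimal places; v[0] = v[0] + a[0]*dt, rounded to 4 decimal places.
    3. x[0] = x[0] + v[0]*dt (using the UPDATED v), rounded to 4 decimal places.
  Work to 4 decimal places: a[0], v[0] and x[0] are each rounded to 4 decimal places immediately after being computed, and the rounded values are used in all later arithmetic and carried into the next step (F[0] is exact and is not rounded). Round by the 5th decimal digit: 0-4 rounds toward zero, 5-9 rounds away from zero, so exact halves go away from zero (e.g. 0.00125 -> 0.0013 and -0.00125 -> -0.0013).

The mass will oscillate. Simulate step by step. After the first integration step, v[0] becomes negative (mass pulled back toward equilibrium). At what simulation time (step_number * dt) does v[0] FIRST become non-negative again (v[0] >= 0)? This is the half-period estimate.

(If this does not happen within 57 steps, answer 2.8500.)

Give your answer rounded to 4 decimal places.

Step 0: x=[7.7000] v=[0.0000]
Step 1: x=[7.6907] v=[-0.1867]
Step 2: x=[7.6721] v=[-0.3727]
Step 3: x=[7.6442] v=[-0.5575]
Step 4: x=[7.6072] v=[-0.7404]
Step 5: x=[7.5612] v=[-0.9209]
Step 6: x=[7.5063] v=[-1.0983]
Step 7: x=[7.4427] v=[-1.2721]
Step 8: x=[7.3706] v=[-1.4416]
Step 9: x=[7.2903] v=[-1.6063]
Step 10: x=[7.2020] v=[-1.7657]
Step 11: x=[7.1060] v=[-1.9192]
Step 12: x=[7.0027] v=[-2.0663]
Step 13: x=[6.8924] v=[-2.2065]
Step 14: x=[6.7754] v=[-2.3393]
Step 15: x=[6.6522] v=[-2.4643]
Step 16: x=[6.5231] v=[-2.5811]
Step 17: x=[6.3886] v=[-2.6893]
Step 18: x=[6.2492] v=[-2.7885]
Step 19: x=[6.1053] v=[-2.8784]
Step 20: x=[5.9574] v=[-2.9588]
Step 21: x=[5.8059] v=[-3.0293]
Step 22: x=[5.6514] v=[-3.0897]
Step 23: x=[5.4944] v=[-3.1398]
Step 24: x=[5.3354] v=[-3.1794]
Step 25: x=[5.1750] v=[-3.2084]
Step 26: x=[5.0137] v=[-3.2267]
Step 27: x=[4.8520] v=[-3.2343]
Step 28: x=[4.6904] v=[-3.2311]
Step 29: x=[4.5295] v=[-3.2171]
Step 30: x=[4.3699] v=[-3.1924]
Step 31: x=[4.2120] v=[-3.1571]
Step 32: x=[4.0564] v=[-3.1112]
Step 33: x=[3.9037] v=[-3.0550]
Step 34: x=[3.7543] v=[-2.9886]
Step 35: x=[3.6087] v=[-2.9122]
Step 36: x=[3.4674] v=[-2.8261]
Step 37: x=[3.3309] v=[-2.7306]
Step 38: x=[3.1996] v=[-2.6260]
Step 39: x=[3.0740] v=[-2.5126]
Step 40: x=[2.9545] v=[-2.3909]
Step 41: x=[2.8414] v=[-2.2612]
Step 42: x=[2.7352] v=[-2.1240]
Step 43: x=[2.6362] v=[-1.9797]
Step 44: x=[2.5448] v=[-1.8288]
Step 45: x=[2.4612] v=[-1.6718]
Step 46: x=[2.3857] v=[-1.5092]
Step 47: x=[2.3186] v=[-1.3416]
Step 48: x=[2.2601] v=[-1.1695]
Step 49: x=[2.2104] v=[-0.9935]
Step 50: x=[2.1697] v=[-0.8142]
Step 51: x=[2.1381] v=[-0.6322]
Step 52: x=[2.1157] v=[-0.4481]
Step 53: x=[2.1026] v=[-0.2625]
Step 54: x=[2.0988] v=[-0.0760]
Step 55: x=[2.1043] v=[0.1107]
First v>=0 after going negative at step 55, time=2.7500

Answer: 2.7500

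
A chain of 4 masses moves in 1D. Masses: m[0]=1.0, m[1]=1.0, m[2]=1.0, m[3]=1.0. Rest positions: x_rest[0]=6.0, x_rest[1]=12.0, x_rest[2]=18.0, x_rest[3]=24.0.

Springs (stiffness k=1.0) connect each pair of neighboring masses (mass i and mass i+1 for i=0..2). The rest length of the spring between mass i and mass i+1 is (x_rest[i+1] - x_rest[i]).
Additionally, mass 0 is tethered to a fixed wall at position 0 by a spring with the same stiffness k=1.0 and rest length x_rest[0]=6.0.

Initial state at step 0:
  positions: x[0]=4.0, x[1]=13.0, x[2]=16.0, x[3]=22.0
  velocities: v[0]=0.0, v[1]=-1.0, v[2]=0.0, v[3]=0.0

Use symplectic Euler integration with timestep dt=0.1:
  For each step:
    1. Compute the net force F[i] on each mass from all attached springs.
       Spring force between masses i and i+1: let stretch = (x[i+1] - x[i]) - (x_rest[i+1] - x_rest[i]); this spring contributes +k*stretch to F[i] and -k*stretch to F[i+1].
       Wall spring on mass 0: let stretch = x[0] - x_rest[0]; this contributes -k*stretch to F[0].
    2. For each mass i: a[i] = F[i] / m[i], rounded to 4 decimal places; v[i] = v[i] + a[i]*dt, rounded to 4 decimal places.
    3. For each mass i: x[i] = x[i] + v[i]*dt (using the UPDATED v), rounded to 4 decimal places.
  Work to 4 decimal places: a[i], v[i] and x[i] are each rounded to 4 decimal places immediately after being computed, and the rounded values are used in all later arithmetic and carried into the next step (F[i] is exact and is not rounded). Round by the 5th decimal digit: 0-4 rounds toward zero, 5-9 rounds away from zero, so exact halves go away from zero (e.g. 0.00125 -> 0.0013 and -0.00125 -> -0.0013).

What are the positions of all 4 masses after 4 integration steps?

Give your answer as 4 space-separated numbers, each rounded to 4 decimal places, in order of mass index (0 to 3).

Answer: 4.4666 12.0492 16.2726 22.0044

Derivation:
Step 0: x=[4.0000 13.0000 16.0000 22.0000] v=[0.0000 -1.0000 0.0000 0.0000]
Step 1: x=[4.0500 12.8400 16.0300 22.0000] v=[0.5000 -1.6000 0.3000 0.0000]
Step 2: x=[4.1474 12.6240 16.0878 22.0003] v=[0.9740 -2.1600 0.5780 0.0030]
Step 3: x=[4.2881 12.3579 16.1701 22.0015] v=[1.4069 -2.6613 0.8229 0.0118]
Step 4: x=[4.4666 12.0492 16.2726 22.0044] v=[1.7851 -3.0871 1.0248 0.0287]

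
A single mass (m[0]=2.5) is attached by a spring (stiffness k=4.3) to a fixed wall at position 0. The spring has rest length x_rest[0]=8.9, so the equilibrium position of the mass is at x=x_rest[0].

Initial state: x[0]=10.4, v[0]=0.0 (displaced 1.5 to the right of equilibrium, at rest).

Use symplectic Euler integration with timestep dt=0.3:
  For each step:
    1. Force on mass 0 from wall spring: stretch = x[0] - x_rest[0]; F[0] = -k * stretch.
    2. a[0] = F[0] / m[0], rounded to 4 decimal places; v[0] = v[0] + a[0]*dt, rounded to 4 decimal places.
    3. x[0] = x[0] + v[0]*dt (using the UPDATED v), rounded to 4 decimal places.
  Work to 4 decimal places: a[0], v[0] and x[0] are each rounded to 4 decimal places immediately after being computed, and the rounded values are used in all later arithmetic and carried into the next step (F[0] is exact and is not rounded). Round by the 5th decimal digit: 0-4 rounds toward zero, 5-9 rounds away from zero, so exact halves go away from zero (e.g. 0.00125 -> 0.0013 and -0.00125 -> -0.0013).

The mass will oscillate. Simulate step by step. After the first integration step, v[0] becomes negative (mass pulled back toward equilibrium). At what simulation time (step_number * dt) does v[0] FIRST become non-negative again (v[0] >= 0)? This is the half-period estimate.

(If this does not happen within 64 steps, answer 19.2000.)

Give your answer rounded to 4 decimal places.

Answer: 2.4000

Derivation:
Step 0: x=[10.4000] v=[0.0000]
Step 1: x=[10.1678] v=[-0.7740]
Step 2: x=[9.7393] v=[-1.4282]
Step 3: x=[9.1809] v=[-1.8613]
Step 4: x=[8.5790] v=[-2.0062]
Step 5: x=[8.0268] v=[-1.8406]
Step 6: x=[7.6098] v=[-1.3900]
Step 7: x=[7.3925] v=[-0.7243]
Step 8: x=[7.4086] v=[0.0536]
First v>=0 after going negative at step 8, time=2.4000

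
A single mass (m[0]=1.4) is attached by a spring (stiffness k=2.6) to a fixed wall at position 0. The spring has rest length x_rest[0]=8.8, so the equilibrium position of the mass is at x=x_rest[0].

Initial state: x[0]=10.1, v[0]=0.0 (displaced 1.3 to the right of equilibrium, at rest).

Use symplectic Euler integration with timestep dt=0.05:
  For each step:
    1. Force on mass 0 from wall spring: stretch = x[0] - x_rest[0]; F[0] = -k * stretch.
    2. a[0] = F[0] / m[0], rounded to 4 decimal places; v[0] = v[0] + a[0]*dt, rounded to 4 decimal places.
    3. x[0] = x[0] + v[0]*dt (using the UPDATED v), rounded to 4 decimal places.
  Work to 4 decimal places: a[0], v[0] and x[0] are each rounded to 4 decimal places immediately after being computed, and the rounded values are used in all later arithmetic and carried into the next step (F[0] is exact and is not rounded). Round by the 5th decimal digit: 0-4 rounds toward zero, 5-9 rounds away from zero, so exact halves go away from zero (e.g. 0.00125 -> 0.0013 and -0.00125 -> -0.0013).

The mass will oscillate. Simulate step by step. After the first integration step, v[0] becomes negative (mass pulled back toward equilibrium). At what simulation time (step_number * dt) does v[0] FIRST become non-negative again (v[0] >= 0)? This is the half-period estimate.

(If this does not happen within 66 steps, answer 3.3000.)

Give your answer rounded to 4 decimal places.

Answer: 2.3500

Derivation:
Step 0: x=[10.1000] v=[0.0000]
Step 1: x=[10.0940] v=[-0.1207]
Step 2: x=[10.0820] v=[-0.2409]
Step 3: x=[10.0640] v=[-0.3599]
Step 4: x=[10.0401] v=[-0.4773]
Step 5: x=[10.0105] v=[-0.5925]
Step 6: x=[9.9753] v=[-0.7049]
Step 7: x=[9.9346] v=[-0.8140]
Step 8: x=[9.8886] v=[-0.9194]
Step 9: x=[9.8376] v=[-1.0205]
Step 10: x=[9.7818] v=[-1.1169]
Step 11: x=[9.7214] v=[-1.2081]
Step 12: x=[9.6567] v=[-1.2937]
Step 13: x=[9.5880] v=[-1.3733]
Step 14: x=[9.5157] v=[-1.4465]
Step 15: x=[9.4401] v=[-1.5130]
Step 16: x=[9.3615] v=[-1.5724]
Step 17: x=[9.2803] v=[-1.6245]
Step 18: x=[9.1968] v=[-1.6691]
Step 19: x=[9.1115] v=[-1.7059]
Step 20: x=[9.0248] v=[-1.7348]
Step 21: x=[8.9370] v=[-1.7557]
Step 22: x=[8.8486] v=[-1.7684]
Step 23: x=[8.7600] v=[-1.7729]
Step 24: x=[8.6715] v=[-1.7692]
Step 25: x=[8.5836] v=[-1.7573]
Step 26: x=[8.4967] v=[-1.7372]
Step 27: x=[8.4113] v=[-1.7090]
Step 28: x=[8.3277] v=[-1.6729]
Step 29: x=[8.2463] v=[-1.6290]
Step 30: x=[8.1674] v=[-1.5776]
Step 31: x=[8.0915] v=[-1.5189]
Step 32: x=[8.0188] v=[-1.4531]
Step 33: x=[7.9498] v=[-1.3806]
Step 34: x=[7.8847] v=[-1.3017]
Step 35: x=[7.8239] v=[-1.2167]
Step 36: x=[7.7676] v=[-1.1261]
Step 37: x=[7.7161] v=[-1.0302]
Step 38: x=[7.6696] v=[-0.9296]
Step 39: x=[7.6284] v=[-0.8246]
Step 40: x=[7.5926] v=[-0.7158]
Step 41: x=[7.5624] v=[-0.6037]
Step 42: x=[7.5380] v=[-0.4888]
Step 43: x=[7.5194] v=[-0.3716]
Step 44: x=[7.5068] v=[-0.2527]
Step 45: x=[7.5002] v=[-0.1326]
Step 46: x=[7.4996] v=[-0.0119]
Step 47: x=[7.5050] v=[0.1089]
First v>=0 after going negative at step 47, time=2.3500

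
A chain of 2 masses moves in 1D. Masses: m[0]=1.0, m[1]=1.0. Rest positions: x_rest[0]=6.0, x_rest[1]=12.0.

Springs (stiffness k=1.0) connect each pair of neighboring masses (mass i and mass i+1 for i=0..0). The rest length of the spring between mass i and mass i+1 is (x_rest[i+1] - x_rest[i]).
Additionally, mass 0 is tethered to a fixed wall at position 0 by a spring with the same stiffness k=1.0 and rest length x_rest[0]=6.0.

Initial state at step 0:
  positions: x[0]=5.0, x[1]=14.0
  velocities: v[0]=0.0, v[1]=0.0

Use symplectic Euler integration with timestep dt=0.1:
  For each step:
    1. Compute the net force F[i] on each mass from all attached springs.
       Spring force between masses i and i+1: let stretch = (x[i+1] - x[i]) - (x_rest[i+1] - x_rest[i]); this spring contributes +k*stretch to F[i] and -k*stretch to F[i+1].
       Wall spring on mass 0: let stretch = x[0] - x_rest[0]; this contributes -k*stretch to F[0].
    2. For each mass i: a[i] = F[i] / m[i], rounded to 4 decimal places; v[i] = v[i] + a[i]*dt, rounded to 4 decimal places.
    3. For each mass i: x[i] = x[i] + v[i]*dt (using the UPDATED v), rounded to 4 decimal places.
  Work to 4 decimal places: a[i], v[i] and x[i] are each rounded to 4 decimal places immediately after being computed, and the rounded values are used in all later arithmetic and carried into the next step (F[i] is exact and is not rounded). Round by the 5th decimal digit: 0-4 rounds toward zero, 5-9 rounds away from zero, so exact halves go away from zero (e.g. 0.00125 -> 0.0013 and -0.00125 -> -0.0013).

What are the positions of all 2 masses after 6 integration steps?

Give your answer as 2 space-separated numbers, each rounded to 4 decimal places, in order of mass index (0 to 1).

Step 0: x=[5.0000 14.0000] v=[0.0000 0.0000]
Step 1: x=[5.0400 13.9700] v=[0.4000 -0.3000]
Step 2: x=[5.1189 13.9107] v=[0.7890 -0.5930]
Step 3: x=[5.2345 13.8235] v=[1.1563 -0.8722]
Step 4: x=[5.3837 13.7104] v=[1.4918 -1.1311]
Step 5: x=[5.5623 13.5740] v=[1.7861 -1.3638]
Step 6: x=[5.7654 13.4175] v=[2.0310 -1.5650]

Answer: 5.7654 13.4175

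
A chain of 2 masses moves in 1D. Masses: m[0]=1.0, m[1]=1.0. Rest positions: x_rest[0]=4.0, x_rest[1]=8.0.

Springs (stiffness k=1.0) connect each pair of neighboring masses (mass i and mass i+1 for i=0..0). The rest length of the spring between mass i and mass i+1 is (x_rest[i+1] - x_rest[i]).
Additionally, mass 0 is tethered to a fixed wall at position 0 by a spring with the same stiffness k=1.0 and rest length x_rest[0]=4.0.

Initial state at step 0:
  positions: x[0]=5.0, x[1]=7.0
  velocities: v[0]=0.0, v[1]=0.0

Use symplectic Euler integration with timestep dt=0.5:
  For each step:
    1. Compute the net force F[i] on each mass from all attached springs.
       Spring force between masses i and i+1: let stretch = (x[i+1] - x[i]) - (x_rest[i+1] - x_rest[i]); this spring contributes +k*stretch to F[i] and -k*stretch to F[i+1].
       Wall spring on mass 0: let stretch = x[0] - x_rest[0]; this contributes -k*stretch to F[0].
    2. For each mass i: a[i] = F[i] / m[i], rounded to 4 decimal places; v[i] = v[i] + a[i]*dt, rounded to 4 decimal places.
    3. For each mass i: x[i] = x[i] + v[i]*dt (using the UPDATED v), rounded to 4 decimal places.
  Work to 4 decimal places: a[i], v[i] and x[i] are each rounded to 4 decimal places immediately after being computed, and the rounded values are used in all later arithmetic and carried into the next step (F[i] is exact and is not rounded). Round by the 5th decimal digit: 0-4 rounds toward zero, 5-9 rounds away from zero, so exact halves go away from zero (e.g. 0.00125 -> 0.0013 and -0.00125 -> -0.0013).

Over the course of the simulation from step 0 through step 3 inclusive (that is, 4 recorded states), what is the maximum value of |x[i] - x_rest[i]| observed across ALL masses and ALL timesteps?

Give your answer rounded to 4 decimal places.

Answer: 1.3281

Derivation:
Step 0: x=[5.0000 7.0000] v=[0.0000 0.0000]
Step 1: x=[4.2500 7.5000] v=[-1.5000 1.0000]
Step 2: x=[3.2500 8.1875] v=[-2.0000 1.3750]
Step 3: x=[2.6719 8.6407] v=[-1.1563 0.9063]
Max displacement = 1.3281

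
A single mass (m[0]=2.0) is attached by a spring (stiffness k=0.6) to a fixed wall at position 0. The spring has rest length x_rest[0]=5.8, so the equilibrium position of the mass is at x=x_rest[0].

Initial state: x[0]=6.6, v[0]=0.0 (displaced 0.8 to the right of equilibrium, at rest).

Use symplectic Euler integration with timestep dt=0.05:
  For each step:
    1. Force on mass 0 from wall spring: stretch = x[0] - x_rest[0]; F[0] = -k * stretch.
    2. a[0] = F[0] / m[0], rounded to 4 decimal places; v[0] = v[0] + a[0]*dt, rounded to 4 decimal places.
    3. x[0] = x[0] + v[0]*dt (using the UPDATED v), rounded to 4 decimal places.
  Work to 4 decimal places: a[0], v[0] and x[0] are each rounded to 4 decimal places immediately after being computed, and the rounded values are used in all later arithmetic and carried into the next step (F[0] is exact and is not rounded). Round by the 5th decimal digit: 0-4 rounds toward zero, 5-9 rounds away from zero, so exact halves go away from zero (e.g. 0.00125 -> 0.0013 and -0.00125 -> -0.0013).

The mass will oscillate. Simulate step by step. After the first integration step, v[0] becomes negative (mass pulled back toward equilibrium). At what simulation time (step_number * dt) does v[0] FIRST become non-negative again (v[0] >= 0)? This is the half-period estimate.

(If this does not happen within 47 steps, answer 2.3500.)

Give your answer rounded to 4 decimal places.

Step 0: x=[6.6000] v=[0.0000]
Step 1: x=[6.5994] v=[-0.0120]
Step 2: x=[6.5982] v=[-0.0240]
Step 3: x=[6.5964] v=[-0.0360]
Step 4: x=[6.5940] v=[-0.0479]
Step 5: x=[6.5910] v=[-0.0598]
Step 6: x=[6.5874] v=[-0.0717]
Step 7: x=[6.5832] v=[-0.0835]
Step 8: x=[6.5784] v=[-0.0953]
Step 9: x=[6.5731] v=[-0.1070]
Step 10: x=[6.5672] v=[-0.1186]
Step 11: x=[6.5607] v=[-0.1301]
Step 12: x=[6.5536] v=[-0.1415]
Step 13: x=[6.5460] v=[-0.1528]
Step 14: x=[6.5378] v=[-0.1640]
Step 15: x=[6.5290] v=[-0.1751]
Step 16: x=[6.5197] v=[-0.1860]
Step 17: x=[6.5099] v=[-0.1968]
Step 18: x=[6.4995] v=[-0.2075]
Step 19: x=[6.4886] v=[-0.2180]
Step 20: x=[6.4772] v=[-0.2283]
Step 21: x=[6.4653] v=[-0.2385]
Step 22: x=[6.4529] v=[-0.2485]
Step 23: x=[6.4400] v=[-0.2583]
Step 24: x=[6.4266] v=[-0.2679]
Step 25: x=[6.4127] v=[-0.2773]
Step 26: x=[6.3984] v=[-0.2865]
Step 27: x=[6.3836] v=[-0.2955]
Step 28: x=[6.3684] v=[-0.3043]
Step 29: x=[6.3528] v=[-0.3128]
Step 30: x=[6.3367] v=[-0.3211]
Step 31: x=[6.3202] v=[-0.3292]
Step 32: x=[6.3034] v=[-0.3370]
Step 33: x=[6.2862] v=[-0.3446]
Step 34: x=[6.2686] v=[-0.3519]
Step 35: x=[6.2507] v=[-0.3589]
Step 36: x=[6.2324] v=[-0.3657]
Step 37: x=[6.2138] v=[-0.3722]
Step 38: x=[6.1949] v=[-0.3784]
Step 39: x=[6.1757] v=[-0.3843]
Step 40: x=[6.1562] v=[-0.3899]
Step 41: x=[6.1364] v=[-0.3952]
Step 42: x=[6.1164] v=[-0.4002]
Step 43: x=[6.0962] v=[-0.4049]
Step 44: x=[6.0757] v=[-0.4093]
Step 45: x=[6.0550] v=[-0.4134]
Step 46: x=[6.0341] v=[-0.4172]
Step 47: x=[6.0131] v=[-0.4207]
v[0] did not become non-negative within 47 steps; using fallback time=2.3500

Answer: 2.3500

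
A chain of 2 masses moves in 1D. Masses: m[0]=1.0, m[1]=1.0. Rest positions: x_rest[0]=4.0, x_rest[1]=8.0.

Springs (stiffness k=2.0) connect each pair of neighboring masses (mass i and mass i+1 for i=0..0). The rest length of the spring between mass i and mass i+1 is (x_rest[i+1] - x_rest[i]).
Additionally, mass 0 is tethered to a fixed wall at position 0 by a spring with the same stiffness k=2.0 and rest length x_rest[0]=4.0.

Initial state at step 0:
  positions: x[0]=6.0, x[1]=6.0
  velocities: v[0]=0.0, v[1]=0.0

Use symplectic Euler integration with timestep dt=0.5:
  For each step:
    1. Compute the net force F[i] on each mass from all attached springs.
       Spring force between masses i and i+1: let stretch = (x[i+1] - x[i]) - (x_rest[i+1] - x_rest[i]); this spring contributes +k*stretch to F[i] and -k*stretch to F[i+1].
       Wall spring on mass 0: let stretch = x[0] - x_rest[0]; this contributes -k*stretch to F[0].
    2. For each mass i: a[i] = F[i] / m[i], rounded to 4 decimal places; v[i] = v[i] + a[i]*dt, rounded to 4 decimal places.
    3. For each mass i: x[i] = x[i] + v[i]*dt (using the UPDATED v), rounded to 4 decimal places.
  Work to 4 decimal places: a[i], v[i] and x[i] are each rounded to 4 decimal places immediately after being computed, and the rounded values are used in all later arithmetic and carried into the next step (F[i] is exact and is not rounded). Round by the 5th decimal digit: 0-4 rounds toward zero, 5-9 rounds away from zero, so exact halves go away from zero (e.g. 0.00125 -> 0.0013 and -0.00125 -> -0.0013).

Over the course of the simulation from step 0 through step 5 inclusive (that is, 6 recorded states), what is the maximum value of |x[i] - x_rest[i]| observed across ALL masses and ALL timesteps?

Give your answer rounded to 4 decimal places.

Step 0: x=[6.0000 6.0000] v=[0.0000 0.0000]
Step 1: x=[3.0000 8.0000] v=[-6.0000 4.0000]
Step 2: x=[1.0000 9.5000] v=[-4.0000 3.0000]
Step 3: x=[2.7500 8.7500] v=[3.5000 -1.5000]
Step 4: x=[6.1250 7.0000] v=[6.7500 -3.5000]
Step 5: x=[6.8750 6.8125] v=[1.5000 -0.3750]
Max displacement = 3.0000

Answer: 3.0000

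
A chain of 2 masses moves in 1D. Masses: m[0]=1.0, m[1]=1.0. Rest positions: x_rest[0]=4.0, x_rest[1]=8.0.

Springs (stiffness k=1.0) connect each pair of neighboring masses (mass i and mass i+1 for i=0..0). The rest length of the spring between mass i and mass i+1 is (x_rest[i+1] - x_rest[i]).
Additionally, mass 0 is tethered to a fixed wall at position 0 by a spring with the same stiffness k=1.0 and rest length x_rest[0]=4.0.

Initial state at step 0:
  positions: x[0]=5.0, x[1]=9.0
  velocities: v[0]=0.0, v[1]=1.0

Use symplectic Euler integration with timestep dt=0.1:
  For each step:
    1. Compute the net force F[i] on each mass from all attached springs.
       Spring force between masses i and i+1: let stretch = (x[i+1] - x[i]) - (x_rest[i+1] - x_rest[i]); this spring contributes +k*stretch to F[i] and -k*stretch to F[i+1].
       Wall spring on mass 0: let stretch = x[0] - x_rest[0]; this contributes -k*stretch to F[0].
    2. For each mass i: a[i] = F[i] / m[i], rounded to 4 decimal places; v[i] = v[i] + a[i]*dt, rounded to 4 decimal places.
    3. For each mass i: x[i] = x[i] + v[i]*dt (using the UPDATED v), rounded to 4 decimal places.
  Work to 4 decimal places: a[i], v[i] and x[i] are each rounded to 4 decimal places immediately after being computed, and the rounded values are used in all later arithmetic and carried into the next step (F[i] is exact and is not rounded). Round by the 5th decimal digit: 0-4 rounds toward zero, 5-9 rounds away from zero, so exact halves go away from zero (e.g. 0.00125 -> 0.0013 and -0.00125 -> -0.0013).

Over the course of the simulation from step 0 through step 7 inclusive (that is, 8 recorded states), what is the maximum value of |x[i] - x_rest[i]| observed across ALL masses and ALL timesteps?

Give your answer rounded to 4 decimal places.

Step 0: x=[5.0000 9.0000] v=[0.0000 1.0000]
Step 1: x=[4.9900 9.1000] v=[-0.1000 1.0000]
Step 2: x=[4.9712 9.1989] v=[-0.1880 0.9890]
Step 3: x=[4.9450 9.2955] v=[-0.2624 0.9662]
Step 4: x=[4.9128 9.3886] v=[-0.3219 0.9312]
Step 5: x=[4.8762 9.4770] v=[-0.3656 0.8836]
Step 6: x=[4.8369 9.5594] v=[-0.3931 0.8235]
Step 7: x=[4.7965 9.6345] v=[-0.4045 0.7513]
Max displacement = 1.6345

Answer: 1.6345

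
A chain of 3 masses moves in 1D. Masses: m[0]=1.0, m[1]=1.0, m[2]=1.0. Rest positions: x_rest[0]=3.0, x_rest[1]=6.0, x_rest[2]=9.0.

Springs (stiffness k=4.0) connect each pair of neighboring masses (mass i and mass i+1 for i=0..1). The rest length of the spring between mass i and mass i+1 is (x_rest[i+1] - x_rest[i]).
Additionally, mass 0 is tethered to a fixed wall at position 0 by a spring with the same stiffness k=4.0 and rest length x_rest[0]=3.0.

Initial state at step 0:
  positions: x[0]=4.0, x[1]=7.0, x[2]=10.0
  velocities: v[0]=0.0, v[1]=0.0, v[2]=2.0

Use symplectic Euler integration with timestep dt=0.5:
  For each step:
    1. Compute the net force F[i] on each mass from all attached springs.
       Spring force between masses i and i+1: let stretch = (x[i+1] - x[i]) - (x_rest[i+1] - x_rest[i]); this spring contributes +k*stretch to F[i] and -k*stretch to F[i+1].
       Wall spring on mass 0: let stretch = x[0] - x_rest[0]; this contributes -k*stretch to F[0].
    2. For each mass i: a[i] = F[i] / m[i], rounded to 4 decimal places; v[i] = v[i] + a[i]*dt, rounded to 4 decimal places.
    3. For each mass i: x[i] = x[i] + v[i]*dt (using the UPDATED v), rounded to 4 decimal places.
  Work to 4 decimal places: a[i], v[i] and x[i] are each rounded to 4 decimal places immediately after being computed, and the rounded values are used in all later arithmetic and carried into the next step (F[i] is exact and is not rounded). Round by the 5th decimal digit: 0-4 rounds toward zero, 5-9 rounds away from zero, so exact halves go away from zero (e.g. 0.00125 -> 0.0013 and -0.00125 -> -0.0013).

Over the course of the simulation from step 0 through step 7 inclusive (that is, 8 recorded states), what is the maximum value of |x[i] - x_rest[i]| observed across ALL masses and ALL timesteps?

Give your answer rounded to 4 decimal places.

Answer: 2.0000

Derivation:
Step 0: x=[4.0000 7.0000 10.0000] v=[0.0000 0.0000 2.0000]
Step 1: x=[3.0000 7.0000 11.0000] v=[-2.0000 0.0000 2.0000]
Step 2: x=[3.0000 7.0000 11.0000] v=[0.0000 0.0000 0.0000]
Step 3: x=[4.0000 7.0000 10.0000] v=[2.0000 0.0000 -2.0000]
Step 4: x=[4.0000 7.0000 9.0000] v=[0.0000 0.0000 -2.0000]
Step 5: x=[3.0000 6.0000 9.0000] v=[-2.0000 -2.0000 0.0000]
Step 6: x=[2.0000 5.0000 9.0000] v=[-2.0000 -2.0000 0.0000]
Step 7: x=[2.0000 5.0000 8.0000] v=[0.0000 0.0000 -2.0000]
Max displacement = 2.0000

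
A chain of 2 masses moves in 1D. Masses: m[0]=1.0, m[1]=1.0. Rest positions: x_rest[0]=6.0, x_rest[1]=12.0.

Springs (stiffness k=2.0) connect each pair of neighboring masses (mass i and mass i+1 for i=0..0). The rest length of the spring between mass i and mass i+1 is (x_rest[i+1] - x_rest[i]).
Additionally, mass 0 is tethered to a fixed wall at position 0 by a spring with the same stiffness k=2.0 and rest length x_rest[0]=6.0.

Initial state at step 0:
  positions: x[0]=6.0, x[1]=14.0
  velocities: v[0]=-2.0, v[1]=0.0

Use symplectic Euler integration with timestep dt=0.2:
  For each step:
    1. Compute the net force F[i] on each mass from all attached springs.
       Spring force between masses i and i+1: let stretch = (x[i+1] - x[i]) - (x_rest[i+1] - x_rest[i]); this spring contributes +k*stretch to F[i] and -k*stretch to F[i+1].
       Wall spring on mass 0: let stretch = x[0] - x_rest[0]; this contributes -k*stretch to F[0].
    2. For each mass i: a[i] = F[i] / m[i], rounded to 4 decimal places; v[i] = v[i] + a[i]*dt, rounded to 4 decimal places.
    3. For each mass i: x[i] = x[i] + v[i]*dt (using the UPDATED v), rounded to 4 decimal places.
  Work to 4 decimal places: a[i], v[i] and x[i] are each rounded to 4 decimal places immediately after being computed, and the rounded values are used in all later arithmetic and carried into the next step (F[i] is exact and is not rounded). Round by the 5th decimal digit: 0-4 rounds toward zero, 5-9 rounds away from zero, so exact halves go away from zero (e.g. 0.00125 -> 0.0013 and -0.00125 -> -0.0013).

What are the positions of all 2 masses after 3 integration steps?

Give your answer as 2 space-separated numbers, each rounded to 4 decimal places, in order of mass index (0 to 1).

Step 0: x=[6.0000 14.0000] v=[-2.0000 0.0000]
Step 1: x=[5.7600 13.8400] v=[-1.2000 -0.8000]
Step 2: x=[5.7056 13.5136] v=[-0.2720 -1.6320]
Step 3: x=[5.8194 13.0426] v=[0.5690 -2.3552]

Answer: 5.8194 13.0426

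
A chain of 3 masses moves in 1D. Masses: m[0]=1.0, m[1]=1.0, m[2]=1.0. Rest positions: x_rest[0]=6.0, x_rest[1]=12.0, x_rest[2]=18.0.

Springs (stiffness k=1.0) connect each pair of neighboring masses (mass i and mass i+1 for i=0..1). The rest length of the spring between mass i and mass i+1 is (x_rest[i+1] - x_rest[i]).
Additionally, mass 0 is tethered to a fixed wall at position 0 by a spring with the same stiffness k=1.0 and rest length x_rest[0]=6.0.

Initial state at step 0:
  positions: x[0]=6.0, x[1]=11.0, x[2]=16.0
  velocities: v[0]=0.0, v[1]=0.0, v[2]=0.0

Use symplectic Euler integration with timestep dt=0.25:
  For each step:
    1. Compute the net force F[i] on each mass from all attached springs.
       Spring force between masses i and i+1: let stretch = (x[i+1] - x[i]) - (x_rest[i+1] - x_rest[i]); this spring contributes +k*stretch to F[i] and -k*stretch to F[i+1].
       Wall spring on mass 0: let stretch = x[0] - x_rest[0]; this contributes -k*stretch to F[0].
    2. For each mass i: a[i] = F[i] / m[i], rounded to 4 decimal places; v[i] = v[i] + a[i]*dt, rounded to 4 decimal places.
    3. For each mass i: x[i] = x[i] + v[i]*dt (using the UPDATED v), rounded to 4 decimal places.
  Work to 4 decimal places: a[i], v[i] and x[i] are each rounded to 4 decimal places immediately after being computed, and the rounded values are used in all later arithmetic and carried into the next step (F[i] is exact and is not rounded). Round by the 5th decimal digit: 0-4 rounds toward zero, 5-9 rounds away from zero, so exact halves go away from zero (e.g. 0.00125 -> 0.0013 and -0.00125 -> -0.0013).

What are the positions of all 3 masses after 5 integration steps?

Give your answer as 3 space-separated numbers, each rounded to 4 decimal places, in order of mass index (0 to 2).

Answer: 5.3098 11.0063 16.8076

Derivation:
Step 0: x=[6.0000 11.0000 16.0000] v=[0.0000 0.0000 0.0000]
Step 1: x=[5.9375 11.0000 16.0625] v=[-0.2500 0.0000 0.2500]
Step 2: x=[5.8203 11.0000 16.1836] v=[-0.4688 0.0000 0.4844]
Step 3: x=[5.6631 11.0003 16.3557] v=[-0.6290 0.0010 0.6885]
Step 4: x=[5.4855 11.0017 16.5681] v=[-0.7105 0.0056 0.8497]
Step 5: x=[5.3098 11.0063 16.8076] v=[-0.7028 0.0182 0.9581]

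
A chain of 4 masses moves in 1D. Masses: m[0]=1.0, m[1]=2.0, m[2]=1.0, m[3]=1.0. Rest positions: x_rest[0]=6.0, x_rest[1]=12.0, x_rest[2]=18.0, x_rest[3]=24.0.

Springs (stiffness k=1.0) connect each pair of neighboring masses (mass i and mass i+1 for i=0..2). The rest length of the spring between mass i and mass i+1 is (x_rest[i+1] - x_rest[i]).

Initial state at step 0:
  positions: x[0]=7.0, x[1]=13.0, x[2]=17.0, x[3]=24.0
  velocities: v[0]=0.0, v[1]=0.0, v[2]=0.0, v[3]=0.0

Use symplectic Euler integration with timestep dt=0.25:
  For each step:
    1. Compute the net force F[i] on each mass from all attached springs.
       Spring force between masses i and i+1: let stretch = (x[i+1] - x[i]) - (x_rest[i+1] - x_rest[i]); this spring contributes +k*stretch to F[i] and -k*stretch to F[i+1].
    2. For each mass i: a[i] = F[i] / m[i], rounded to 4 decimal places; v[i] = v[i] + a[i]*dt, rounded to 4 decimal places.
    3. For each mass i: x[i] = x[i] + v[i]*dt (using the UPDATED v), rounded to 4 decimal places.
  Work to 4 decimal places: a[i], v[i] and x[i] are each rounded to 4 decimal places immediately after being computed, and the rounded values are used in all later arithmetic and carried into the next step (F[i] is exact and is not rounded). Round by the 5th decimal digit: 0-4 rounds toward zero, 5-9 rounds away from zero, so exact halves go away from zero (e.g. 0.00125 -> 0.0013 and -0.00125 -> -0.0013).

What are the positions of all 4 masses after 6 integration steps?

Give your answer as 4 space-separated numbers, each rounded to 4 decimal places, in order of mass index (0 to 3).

Step 0: x=[7.0000 13.0000 17.0000 24.0000] v=[0.0000 0.0000 0.0000 0.0000]
Step 1: x=[7.0000 12.9375 17.1875 23.9375] v=[0.0000 -0.2500 0.7500 -0.2500]
Step 2: x=[6.9961 12.8223 17.5313 23.8281] v=[-0.0156 -0.4610 1.3750 -0.4375]
Step 3: x=[6.9813 12.6721 17.9743 23.7002] v=[-0.0591 -0.6007 1.7720 -0.5117]
Step 4: x=[6.9472 12.5098 18.4438 23.5894] v=[-0.1364 -0.6493 1.8779 -0.4432]
Step 5: x=[6.8858 12.3591 18.8640 23.5320] v=[-0.2458 -0.6029 1.6808 -0.2296]
Step 6: x=[6.7914 12.2406 19.1694 23.5579] v=[-0.3775 -0.4740 1.2216 0.1034]

Answer: 6.7914 12.2406 19.1694 23.5579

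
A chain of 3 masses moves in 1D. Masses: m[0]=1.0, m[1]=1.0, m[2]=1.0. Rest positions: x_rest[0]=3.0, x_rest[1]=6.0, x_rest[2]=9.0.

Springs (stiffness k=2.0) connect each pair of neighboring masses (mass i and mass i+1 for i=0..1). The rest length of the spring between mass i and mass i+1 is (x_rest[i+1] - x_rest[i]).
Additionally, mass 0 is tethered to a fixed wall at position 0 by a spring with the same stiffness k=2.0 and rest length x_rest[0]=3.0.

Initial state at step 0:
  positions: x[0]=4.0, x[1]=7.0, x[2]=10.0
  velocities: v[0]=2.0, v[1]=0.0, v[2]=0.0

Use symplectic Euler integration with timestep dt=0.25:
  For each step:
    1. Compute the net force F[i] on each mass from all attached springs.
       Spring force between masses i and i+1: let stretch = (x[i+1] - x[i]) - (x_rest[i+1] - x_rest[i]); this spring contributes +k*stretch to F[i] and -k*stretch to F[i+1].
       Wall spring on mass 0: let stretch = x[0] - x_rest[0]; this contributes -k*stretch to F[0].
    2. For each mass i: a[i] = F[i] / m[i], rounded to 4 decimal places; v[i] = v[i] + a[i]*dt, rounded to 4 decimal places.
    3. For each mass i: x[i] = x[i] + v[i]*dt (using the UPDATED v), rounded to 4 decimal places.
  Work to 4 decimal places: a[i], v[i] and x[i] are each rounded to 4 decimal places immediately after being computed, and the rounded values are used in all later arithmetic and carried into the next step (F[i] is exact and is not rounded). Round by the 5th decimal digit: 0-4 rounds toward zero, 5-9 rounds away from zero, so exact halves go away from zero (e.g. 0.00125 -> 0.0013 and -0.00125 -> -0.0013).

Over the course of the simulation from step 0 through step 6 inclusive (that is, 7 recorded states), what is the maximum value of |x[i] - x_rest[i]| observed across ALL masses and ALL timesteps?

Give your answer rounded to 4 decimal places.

Answer: 1.5313

Derivation:
Step 0: x=[4.0000 7.0000 10.0000] v=[2.0000 0.0000 0.0000]
Step 1: x=[4.3750 7.0000 10.0000] v=[1.5000 0.0000 0.0000]
Step 2: x=[4.5313 7.0469 10.0000] v=[0.6250 0.1875 0.0000]
Step 3: x=[4.4356 7.1485 10.0059] v=[-0.3829 0.4063 0.0235]
Step 4: x=[4.1245 7.2682 10.0296] v=[-1.2443 0.4786 0.0948]
Step 5: x=[3.6908 7.3401 10.0831] v=[-1.7347 0.2875 0.2141]
Step 6: x=[3.2519 7.2987 10.1688] v=[-1.7555 -0.1657 0.3426]
Max displacement = 1.5313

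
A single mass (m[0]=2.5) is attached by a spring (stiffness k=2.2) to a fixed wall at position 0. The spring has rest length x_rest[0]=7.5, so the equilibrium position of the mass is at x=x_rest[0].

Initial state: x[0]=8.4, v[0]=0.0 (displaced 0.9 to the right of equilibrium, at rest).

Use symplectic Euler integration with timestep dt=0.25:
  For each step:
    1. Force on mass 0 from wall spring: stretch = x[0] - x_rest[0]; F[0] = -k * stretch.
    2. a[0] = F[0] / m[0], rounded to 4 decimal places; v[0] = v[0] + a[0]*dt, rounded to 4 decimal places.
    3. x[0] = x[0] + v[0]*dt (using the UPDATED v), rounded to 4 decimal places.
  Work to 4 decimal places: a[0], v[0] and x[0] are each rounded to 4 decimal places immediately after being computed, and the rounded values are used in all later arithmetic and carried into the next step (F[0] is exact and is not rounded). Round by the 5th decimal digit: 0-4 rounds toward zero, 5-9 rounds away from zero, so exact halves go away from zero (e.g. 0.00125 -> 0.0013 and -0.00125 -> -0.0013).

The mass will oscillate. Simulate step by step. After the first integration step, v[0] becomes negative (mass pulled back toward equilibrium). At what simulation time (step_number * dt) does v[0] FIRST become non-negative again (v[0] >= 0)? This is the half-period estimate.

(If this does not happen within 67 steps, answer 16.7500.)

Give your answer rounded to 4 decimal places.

Answer: 3.5000

Derivation:
Step 0: x=[8.4000] v=[0.0000]
Step 1: x=[8.3505] v=[-0.1980]
Step 2: x=[8.2542] v=[-0.3851]
Step 3: x=[8.1165] v=[-0.5510]
Step 4: x=[7.9449] v=[-0.6866]
Step 5: x=[7.7488] v=[-0.7845]
Step 6: x=[7.5390] v=[-0.8392]
Step 7: x=[7.3271] v=[-0.8478]
Step 8: x=[7.1247] v=[-0.8098]
Step 9: x=[6.9429] v=[-0.7272]
Step 10: x=[6.7917] v=[-0.6047]
Step 11: x=[6.6795] v=[-0.4489]
Step 12: x=[6.6124] v=[-0.2684]
Step 13: x=[6.5941] v=[-0.0731]
Step 14: x=[6.6257] v=[0.1262]
First v>=0 after going negative at step 14, time=3.5000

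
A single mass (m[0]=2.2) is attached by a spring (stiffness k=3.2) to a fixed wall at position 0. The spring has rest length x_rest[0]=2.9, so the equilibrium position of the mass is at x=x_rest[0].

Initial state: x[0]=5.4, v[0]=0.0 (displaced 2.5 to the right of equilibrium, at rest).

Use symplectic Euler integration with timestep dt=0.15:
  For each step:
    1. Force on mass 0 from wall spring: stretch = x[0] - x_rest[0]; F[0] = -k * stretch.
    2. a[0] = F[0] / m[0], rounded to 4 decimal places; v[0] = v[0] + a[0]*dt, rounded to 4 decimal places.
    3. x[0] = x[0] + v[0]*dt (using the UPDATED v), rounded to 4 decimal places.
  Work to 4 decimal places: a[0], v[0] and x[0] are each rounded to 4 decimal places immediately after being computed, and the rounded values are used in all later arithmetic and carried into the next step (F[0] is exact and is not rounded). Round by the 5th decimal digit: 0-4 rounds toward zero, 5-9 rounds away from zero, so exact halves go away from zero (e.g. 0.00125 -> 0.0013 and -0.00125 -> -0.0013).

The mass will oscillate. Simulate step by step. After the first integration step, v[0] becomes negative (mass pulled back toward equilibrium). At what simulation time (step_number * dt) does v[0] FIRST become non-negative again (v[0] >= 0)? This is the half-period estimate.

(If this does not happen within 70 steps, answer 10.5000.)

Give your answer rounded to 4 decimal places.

Answer: 2.7000

Derivation:
Step 0: x=[5.4000] v=[0.0000]
Step 1: x=[5.3182] v=[-0.5455]
Step 2: x=[5.1572] v=[-1.0731]
Step 3: x=[4.9224] v=[-1.5656]
Step 4: x=[4.6214] v=[-2.0069]
Step 5: x=[4.2640] v=[-2.3825]
Step 6: x=[3.8620] v=[-2.6801]
Step 7: x=[3.4285] v=[-2.8900]
Step 8: x=[2.9777] v=[-3.0053]
Step 9: x=[2.5244] v=[-3.0223]
Step 10: x=[2.0833] v=[-2.9404]
Step 11: x=[1.6690] v=[-2.7622]
Step 12: x=[1.2950] v=[-2.4936]
Step 13: x=[0.9735] v=[-2.1434]
Step 14: x=[0.7150] v=[-1.7231]
Step 15: x=[0.5280] v=[-1.2464]
Step 16: x=[0.4187] v=[-0.7289]
Step 17: x=[0.3906] v=[-0.1875]
Step 18: x=[0.4446] v=[0.3600]
First v>=0 after going negative at step 18, time=2.7000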